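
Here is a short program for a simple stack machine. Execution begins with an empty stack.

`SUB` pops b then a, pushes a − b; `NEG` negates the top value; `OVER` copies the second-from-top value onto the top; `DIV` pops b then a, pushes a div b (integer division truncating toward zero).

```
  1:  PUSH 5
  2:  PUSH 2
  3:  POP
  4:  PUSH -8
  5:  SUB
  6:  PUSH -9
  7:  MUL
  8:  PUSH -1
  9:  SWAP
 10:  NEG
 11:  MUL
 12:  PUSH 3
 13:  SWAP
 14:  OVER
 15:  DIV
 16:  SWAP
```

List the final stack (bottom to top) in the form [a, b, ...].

[-39, 3]

PUSH 5   [5]
PUSH 2   [5, 2]
POP      [5]
PUSH -8  [5, -8]
SUB      [13]
PUSH -9  [13, -9]
MUL      [-117]
PUSH -1  [-117, -1]
SWAP     [-1, -117]
NEG      [-1, 117]
MUL      [-117]
PUSH 3   [-117, 3]
SWAP     [3, -117]
OVER     [3, -117, 3]
DIV      [3, -39]
SWAP     [-39, 3]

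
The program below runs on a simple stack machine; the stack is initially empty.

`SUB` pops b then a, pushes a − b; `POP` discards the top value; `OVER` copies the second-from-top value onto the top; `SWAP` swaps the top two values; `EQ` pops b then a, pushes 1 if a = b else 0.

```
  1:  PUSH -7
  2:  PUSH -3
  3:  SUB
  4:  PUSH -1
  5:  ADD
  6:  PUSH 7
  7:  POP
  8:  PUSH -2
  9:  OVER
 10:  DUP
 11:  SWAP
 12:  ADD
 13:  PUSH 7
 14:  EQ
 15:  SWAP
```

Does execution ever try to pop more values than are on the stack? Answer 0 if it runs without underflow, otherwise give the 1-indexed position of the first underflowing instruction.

0

PUSH -7 : [-7]
PUSH -3 : [-7, -3]
SUB     : [-4]
PUSH -1 : [-4, -1]
ADD     : [-5]
PUSH 7  : [-5, 7]
POP     : [-5]
PUSH -2 : [-5, -2]
OVER    : [-5, -2, -5]
DUP     : [-5, -2, -5, -5]
SWAP    : [-5, -2, -5, -5]
ADD     : [-5, -2, -10]
PUSH 7  : [-5, -2, -10, 7]
EQ      : [-5, -2, 0]
SWAP    : [-5, 0, -2]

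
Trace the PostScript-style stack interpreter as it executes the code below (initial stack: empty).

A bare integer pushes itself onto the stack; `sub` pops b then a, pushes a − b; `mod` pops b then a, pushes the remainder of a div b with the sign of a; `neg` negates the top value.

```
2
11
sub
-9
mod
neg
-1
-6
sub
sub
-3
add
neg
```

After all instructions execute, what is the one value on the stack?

8

2   → [2]
11  → [2, 11]
sub → [-9]
-9  → [-9, -9]
mod → [0]
neg → [0]
-1  → [0, -1]
-6  → [0, -1, -6]
sub → [0, 5]
sub → [-5]
-3  → [-5, -3]
add → [-8]
neg → [8]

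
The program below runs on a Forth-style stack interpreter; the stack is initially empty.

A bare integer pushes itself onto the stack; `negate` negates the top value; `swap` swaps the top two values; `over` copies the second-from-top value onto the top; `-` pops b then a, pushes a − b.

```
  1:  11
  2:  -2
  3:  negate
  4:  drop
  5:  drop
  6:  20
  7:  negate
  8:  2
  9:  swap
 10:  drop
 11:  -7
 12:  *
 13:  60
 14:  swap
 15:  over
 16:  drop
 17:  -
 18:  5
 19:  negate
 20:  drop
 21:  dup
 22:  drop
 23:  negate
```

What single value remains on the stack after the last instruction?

-74

11     : 11
-2     : 11 -2
negate : 11 2
drop   : 11
drop   : (empty)
20     : 20
negate : -20
2      : -20 2
swap   : 2 -20
drop   : 2
-7     : 2 -7
*      : -14
60     : -14 60
swap   : 60 -14
over   : 60 -14 60
drop   : 60 -14
-      : 74
5      : 74 5
negate : 74 -5
drop   : 74
dup    : 74 74
drop   : 74
negate : -74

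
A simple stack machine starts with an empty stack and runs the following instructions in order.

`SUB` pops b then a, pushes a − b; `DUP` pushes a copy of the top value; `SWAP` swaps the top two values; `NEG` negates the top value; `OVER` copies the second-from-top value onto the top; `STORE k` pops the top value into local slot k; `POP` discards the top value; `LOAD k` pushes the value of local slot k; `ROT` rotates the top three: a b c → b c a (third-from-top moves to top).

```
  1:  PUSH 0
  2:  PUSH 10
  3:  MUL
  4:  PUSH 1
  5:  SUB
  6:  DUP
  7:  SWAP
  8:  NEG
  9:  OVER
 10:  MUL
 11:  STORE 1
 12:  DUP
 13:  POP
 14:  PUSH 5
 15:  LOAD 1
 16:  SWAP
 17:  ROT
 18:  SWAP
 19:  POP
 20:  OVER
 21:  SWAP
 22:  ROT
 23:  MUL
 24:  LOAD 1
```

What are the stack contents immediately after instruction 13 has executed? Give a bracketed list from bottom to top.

PUSH 0  : [0]
PUSH 10 : [0, 10]
MUL     : [0]
PUSH 1  : [0, 1]
SUB     : [-1]
DUP     : [-1, -1]
SWAP    : [-1, -1]
NEG     : [-1, 1]
OVER    : [-1, 1, -1]
MUL     : [-1, -1]
STORE 1 : [-1]
DUP     : [-1, -1]
POP     : [-1]

[-1]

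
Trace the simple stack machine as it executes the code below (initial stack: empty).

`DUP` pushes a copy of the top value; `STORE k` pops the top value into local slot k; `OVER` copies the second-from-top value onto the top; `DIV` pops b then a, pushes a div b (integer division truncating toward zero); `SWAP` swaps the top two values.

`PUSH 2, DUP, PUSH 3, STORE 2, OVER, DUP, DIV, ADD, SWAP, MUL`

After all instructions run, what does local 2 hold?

PUSH 2  : [2]
DUP     : [2, 2]
PUSH 3  : [2, 2, 3]
STORE 2 : [2, 2]
OVER    : [2, 2, 2]
DUP     : [2, 2, 2, 2]
DIV     : [2, 2, 1]
ADD     : [2, 3]
SWAP    : [3, 2]
MUL     : [6]

3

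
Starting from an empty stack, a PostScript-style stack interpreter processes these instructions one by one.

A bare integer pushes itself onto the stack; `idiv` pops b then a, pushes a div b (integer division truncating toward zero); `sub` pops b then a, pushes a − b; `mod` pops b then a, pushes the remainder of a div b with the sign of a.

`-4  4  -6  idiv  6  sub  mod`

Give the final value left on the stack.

-4   -> [-4]
4    -> [-4, 4]
-6   -> [-4, 4, -6]
idiv -> [-4, 0]
6    -> [-4, 0, 6]
sub  -> [-4, -6]
mod  -> [-4]

-4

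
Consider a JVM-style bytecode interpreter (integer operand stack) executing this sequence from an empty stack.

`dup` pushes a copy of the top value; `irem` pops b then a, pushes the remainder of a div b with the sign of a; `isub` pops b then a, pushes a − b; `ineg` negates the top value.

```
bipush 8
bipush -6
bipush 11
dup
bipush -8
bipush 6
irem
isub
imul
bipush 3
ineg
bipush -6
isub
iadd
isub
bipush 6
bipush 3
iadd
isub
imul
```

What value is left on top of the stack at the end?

bipush 8  → 8
bipush -6 → 8 -6
bipush 11 → 8 -6 11
dup       → 8 -6 11 11
bipush -8 → 8 -6 11 11 -8
bipush 6  → 8 -6 11 11 -8 6
irem      → 8 -6 11 11 -2
isub      → 8 -6 11 13
imul      → 8 -6 143
bipush 3  → 8 -6 143 3
ineg      → 8 -6 143 -3
bipush -6 → 8 -6 143 -3 -6
isub      → 8 -6 143 3
iadd      → 8 -6 146
isub      → 8 -152
bipush 6  → 8 -152 6
bipush 3  → 8 -152 6 3
iadd      → 8 -152 9
isub      → 8 -161
imul      → -1288

-1288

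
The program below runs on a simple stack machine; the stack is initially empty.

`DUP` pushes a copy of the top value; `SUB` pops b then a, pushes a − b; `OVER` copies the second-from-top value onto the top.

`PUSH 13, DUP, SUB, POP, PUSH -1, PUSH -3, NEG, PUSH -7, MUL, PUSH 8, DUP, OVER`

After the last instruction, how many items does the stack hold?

PUSH 13  13
DUP      13 13
SUB      0
POP      (empty)
PUSH -1  -1
PUSH -3  -1 -3
NEG      -1 3
PUSH -7  -1 3 -7
MUL      -1 -21
PUSH 8   -1 -21 8
DUP      -1 -21 8 8
OVER     -1 -21 8 8 8

5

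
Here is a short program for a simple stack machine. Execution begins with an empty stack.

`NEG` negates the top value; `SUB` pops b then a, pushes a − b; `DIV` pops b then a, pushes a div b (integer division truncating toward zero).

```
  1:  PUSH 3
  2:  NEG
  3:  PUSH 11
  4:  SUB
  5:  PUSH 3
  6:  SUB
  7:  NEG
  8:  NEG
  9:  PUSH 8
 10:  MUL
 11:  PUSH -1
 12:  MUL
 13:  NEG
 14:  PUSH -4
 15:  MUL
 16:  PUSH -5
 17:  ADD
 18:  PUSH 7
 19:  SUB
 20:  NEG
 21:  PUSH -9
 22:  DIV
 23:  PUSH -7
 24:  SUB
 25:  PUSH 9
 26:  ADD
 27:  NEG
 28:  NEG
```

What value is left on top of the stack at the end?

75

PUSH 3  → 3
NEG     → -3
PUSH 11 → -3 11
SUB     → -14
PUSH 3  → -14 3
SUB     → -17
NEG     → 17
NEG     → -17
PUSH 8  → -17 8
MUL     → -136
PUSH -1 → -136 -1
MUL     → 136
NEG     → -136
PUSH -4 → -136 -4
MUL     → 544
PUSH -5 → 544 -5
ADD     → 539
PUSH 7  → 539 7
SUB     → 532
NEG     → -532
PUSH -9 → -532 -9
DIV     → 59
PUSH -7 → 59 -7
SUB     → 66
PUSH 9  → 66 9
ADD     → 75
NEG     → -75
NEG     → 75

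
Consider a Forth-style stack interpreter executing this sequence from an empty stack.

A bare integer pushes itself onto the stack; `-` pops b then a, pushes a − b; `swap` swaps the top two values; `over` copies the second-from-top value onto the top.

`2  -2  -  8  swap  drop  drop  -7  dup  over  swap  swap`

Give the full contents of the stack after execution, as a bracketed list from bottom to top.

[-7, -7, -7]

2    : [2]
-2   : [2, -2]
-    : [4]
8    : [4, 8]
swap : [8, 4]
drop : [8]
drop : []
-7   : [-7]
dup  : [-7, -7]
over : [-7, -7, -7]
swap : [-7, -7, -7]
swap : [-7, -7, -7]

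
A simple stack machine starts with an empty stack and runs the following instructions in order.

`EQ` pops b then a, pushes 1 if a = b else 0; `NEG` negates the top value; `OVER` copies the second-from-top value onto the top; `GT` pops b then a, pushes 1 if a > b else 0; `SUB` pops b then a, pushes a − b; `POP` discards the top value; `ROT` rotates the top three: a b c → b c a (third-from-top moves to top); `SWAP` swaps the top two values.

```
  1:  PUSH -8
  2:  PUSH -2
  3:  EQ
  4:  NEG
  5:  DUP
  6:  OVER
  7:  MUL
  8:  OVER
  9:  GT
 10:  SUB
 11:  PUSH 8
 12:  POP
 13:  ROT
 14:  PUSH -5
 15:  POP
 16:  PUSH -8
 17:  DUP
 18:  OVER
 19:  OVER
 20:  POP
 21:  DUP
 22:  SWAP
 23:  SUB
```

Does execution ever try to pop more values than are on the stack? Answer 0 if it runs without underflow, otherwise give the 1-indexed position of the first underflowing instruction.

PUSH -8  -8
PUSH -2  -8 -2
EQ       0
NEG      0
DUP      0 0
OVER     0 0 0
MUL      0 0
OVER     0 0 0
GT       0 0
SUB      0
PUSH 8   0 8
POP      0
ROT  — needs 3 operands, stack has 1 → underflow

13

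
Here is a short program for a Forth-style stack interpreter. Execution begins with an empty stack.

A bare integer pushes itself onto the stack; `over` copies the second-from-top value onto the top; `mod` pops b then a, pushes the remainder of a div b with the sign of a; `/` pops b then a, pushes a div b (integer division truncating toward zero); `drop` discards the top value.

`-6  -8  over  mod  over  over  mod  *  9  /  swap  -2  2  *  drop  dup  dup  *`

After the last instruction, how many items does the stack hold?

3

-6   -> [-6]
-8   -> [-6, -8]
over -> [-6, -8, -6]
mod  -> [-6, -2]
over -> [-6, -2, -6]
over -> [-6, -2, -6, -2]
mod  -> [-6, -2, 0]
*    -> [-6, 0]
9    -> [-6, 0, 9]
/    -> [-6, 0]
swap -> [0, -6]
-2   -> [0, -6, -2]
2    -> [0, -6, -2, 2]
*    -> [0, -6, -4]
drop -> [0, -6]
dup  -> [0, -6, -6]
dup  -> [0, -6, -6, -6]
*    -> [0, -6, 36]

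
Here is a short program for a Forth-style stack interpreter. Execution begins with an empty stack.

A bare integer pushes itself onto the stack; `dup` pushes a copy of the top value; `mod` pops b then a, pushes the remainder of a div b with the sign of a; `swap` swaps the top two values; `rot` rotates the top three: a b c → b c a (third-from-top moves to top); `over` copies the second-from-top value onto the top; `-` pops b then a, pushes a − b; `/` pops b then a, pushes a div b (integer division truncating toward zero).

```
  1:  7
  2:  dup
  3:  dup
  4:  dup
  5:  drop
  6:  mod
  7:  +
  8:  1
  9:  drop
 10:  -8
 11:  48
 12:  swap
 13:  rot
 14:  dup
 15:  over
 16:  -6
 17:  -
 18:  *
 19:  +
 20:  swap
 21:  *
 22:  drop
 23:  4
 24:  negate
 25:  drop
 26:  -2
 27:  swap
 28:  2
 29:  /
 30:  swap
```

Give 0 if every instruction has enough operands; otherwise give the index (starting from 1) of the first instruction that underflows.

0

7       7
dup     7 7
dup     7 7 7
dup     7 7 7 7
drop    7 7 7
mod     7 0
+       7
1       7 1
drop    7
-8      7 -8
48      7 -8 48
swap    7 48 -8
rot     48 -8 7
dup     48 -8 7 7
over    48 -8 7 7 7
-6      48 -8 7 7 7 -6
-       48 -8 7 7 13
*       48 -8 7 91
+       48 -8 98
swap    48 98 -8
*       48 -784
drop    48
4       48 4
negate  48 -4
drop    48
-2      48 -2
swap    -2 48
2       -2 48 2
/       -2 24
swap    24 -2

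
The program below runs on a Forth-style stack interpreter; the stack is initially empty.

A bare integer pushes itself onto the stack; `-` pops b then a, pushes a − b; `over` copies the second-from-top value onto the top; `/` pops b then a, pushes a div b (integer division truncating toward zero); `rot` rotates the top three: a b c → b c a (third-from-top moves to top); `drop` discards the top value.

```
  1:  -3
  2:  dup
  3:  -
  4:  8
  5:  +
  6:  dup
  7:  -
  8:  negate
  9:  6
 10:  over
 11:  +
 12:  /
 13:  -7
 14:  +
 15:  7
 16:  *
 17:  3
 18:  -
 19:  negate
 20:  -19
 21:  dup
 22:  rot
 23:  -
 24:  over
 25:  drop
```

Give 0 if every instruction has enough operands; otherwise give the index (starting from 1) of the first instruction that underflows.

-3     : [-3]
dup    : [-3, -3]
-      : [0]
8      : [0, 8]
+      : [8]
dup    : [8, 8]
-      : [0]
negate : [0]
6      : [0, 6]
over   : [0, 6, 0]
+      : [0, 6]
/      : [0]
-7     : [0, -7]
+      : [-7]
7      : [-7, 7]
*      : [-49]
3      : [-49, 3]
-      : [-52]
negate : [52]
-19    : [52, -19]
dup    : [52, -19, -19]
rot    : [-19, -19, 52]
-      : [-19, -71]
over   : [-19, -71, -19]
drop   : [-19, -71]

0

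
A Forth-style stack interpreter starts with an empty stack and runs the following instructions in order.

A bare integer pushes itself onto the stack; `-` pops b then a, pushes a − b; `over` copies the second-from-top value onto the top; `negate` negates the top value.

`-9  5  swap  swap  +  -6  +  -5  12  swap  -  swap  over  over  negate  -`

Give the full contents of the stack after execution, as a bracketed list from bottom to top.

-9     → [-9]
5      → [-9, 5]
swap   → [5, -9]
swap   → [-9, 5]
+      → [-4]
-6     → [-4, -6]
+      → [-10]
-5     → [-10, -5]
12     → [-10, -5, 12]
swap   → [-10, 12, -5]
-      → [-10, 17]
swap   → [17, -10]
over   → [17, -10, 17]
over   → [17, -10, 17, -10]
negate → [17, -10, 17, 10]
-      → [17, -10, 7]

[17, -10, 7]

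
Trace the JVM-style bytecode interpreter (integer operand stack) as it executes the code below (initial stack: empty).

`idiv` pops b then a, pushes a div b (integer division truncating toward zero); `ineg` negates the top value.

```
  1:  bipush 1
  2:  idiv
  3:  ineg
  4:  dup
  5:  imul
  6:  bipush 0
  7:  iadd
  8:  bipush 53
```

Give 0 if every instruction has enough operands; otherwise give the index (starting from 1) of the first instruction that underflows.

bipush 1 : [1]
idiv  — needs 2 operands, stack has 1 → underflow

2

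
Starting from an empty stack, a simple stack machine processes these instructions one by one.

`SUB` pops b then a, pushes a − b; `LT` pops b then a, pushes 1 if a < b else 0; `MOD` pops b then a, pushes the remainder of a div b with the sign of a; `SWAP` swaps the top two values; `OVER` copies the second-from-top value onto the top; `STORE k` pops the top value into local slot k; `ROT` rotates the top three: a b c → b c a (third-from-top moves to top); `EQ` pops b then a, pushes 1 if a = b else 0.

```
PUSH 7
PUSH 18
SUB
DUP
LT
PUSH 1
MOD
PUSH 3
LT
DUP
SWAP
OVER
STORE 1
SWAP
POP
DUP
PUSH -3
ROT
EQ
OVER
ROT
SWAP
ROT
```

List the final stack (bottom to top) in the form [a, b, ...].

PUSH 7  -> 7
PUSH 18 -> 7 18
SUB     -> -11
DUP     -> -11 -11
LT      -> 0
PUSH 1  -> 0 1
MOD     -> 0
PUSH 3  -> 0 3
LT      -> 1
DUP     -> 1 1
SWAP    -> 1 1
OVER    -> 1 1 1
STORE 1 -> 1 1
SWAP    -> 1 1
POP     -> 1
DUP     -> 1 1
PUSH -3 -> 1 1 -3
ROT     -> 1 -3 1
EQ      -> 1 0
OVER    -> 1 0 1
ROT     -> 0 1 1
SWAP    -> 0 1 1
ROT     -> 1 1 0

[1, 1, 0]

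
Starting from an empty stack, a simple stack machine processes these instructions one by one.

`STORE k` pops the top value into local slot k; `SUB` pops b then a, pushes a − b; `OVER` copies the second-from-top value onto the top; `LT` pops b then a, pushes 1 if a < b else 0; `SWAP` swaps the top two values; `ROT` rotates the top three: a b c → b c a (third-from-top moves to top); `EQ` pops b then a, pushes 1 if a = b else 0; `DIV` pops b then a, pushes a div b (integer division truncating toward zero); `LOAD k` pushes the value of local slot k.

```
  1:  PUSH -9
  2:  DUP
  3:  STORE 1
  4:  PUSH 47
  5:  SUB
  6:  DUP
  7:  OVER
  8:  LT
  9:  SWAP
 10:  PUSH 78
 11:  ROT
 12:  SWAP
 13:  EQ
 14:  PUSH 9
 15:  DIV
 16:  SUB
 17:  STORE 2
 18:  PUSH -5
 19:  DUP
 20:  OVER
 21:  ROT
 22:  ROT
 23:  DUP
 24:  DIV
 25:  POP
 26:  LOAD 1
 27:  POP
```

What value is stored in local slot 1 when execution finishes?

-9

PUSH -9  [-9]
DUP      [-9, -9]
STORE 1  [-9]
PUSH 47  [-9, 47]
SUB      [-56]
DUP      [-56, -56]
OVER     [-56, -56, -56]
LT       [-56, 0]
SWAP     [0, -56]
PUSH 78  [0, -56, 78]
ROT      [-56, 78, 0]
SWAP     [-56, 0, 78]
EQ       [-56, 0]
PUSH 9   [-56, 0, 9]
DIV      [-56, 0]
SUB      [-56]
STORE 2  []
PUSH -5  [-5]
DUP      [-5, -5]
OVER     [-5, -5, -5]
ROT      [-5, -5, -5]
ROT      [-5, -5, -5]
DUP      [-5, -5, -5, -5]
DIV      [-5, -5, 1]
POP      [-5, -5]
LOAD 1   [-5, -5, -9]
POP      [-5, -5]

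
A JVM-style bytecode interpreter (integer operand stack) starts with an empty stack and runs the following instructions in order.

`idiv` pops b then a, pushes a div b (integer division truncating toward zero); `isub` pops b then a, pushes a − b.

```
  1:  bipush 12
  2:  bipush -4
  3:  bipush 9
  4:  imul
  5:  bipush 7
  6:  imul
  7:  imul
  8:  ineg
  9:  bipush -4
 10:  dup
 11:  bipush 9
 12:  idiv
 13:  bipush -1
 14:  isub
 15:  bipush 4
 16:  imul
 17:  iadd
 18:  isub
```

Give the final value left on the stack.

3024

bipush 12 → [12]
bipush -4 → [12, -4]
bipush 9  → [12, -4, 9]
imul      → [12, -36]
bipush 7  → [12, -36, 7]
imul      → [12, -252]
imul      → [-3024]
ineg      → [3024]
bipush -4 → [3024, -4]
dup       → [3024, -4, -4]
bipush 9  → [3024, -4, -4, 9]
idiv      → [3024, -4, 0]
bipush -1 → [3024, -4, 0, -1]
isub      → [3024, -4, 1]
bipush 4  → [3024, -4, 1, 4]
imul      → [3024, -4, 4]
iadd      → [3024, 0]
isub      → [3024]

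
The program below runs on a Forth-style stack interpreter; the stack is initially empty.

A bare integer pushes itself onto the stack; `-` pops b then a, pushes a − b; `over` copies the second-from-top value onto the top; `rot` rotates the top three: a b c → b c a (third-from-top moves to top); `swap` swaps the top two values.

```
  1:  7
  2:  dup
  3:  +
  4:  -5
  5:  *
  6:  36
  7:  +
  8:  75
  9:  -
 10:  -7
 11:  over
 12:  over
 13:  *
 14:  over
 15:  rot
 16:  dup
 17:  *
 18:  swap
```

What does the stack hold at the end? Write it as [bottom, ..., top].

[-109, 763, 49, -7]

7     7
dup   7 7
+     14
-5    14 -5
*     -70
36    -70 36
+     -34
75    -34 75
-     -109
-7    -109 -7
over  -109 -7 -109
over  -109 -7 -109 -7
*     -109 -7 763
over  -109 -7 763 -7
rot   -109 763 -7 -7
dup   -109 763 -7 -7 -7
*     -109 763 -7 49
swap  -109 763 49 -7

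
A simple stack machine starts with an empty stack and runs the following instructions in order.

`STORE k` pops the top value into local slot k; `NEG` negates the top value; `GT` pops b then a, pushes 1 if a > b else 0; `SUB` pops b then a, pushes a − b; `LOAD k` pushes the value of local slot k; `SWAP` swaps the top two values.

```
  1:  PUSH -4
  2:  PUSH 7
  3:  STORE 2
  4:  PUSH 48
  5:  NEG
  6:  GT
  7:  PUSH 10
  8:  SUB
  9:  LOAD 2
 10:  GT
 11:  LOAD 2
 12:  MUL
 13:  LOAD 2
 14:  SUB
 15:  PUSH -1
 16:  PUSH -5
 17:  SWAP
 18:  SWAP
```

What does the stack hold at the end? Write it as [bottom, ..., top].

[-7, -1, -5]

PUSH -4  -4
PUSH 7   -4 7
STORE 2  -4
PUSH 48  -4 48
NEG      -4 -48
GT       1
PUSH 10  1 10
SUB      -9
LOAD 2   -9 7
GT       0
LOAD 2   0 7
MUL      0
LOAD 2   0 7
SUB      -7
PUSH -1  -7 -1
PUSH -5  -7 -1 -5
SWAP     -7 -5 -1
SWAP     -7 -1 -5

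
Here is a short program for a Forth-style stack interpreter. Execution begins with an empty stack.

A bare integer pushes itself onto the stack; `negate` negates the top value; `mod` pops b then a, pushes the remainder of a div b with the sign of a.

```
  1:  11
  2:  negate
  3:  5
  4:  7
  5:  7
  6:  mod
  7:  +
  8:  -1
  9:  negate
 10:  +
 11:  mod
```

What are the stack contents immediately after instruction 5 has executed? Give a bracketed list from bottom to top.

11     : 11
negate : -11
5      : -11 5
7      : -11 5 7
7      : -11 5 7 7

[-11, 5, 7, 7]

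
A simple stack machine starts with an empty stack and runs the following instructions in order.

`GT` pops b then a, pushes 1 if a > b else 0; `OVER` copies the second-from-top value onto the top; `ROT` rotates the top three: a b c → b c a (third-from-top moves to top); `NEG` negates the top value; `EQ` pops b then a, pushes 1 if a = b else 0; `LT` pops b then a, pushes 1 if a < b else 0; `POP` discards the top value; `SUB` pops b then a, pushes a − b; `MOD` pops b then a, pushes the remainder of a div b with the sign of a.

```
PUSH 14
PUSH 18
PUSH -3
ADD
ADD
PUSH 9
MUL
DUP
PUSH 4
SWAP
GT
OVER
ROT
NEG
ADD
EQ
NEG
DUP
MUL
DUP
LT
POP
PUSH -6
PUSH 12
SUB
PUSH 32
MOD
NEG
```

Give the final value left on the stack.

PUSH 14 -> [14]
PUSH 18 -> [14, 18]
PUSH -3 -> [14, 18, -3]
ADD     -> [14, 15]
ADD     -> [29]
PUSH 9  -> [29, 9]
MUL     -> [261]
DUP     -> [261, 261]
PUSH 4  -> [261, 261, 4]
SWAP    -> [261, 4, 261]
GT      -> [261, 0]
OVER    -> [261, 0, 261]
ROT     -> [0, 261, 261]
NEG     -> [0, 261, -261]
ADD     -> [0, 0]
EQ      -> [1]
NEG     -> [-1]
DUP     -> [-1, -1]
MUL     -> [1]
DUP     -> [1, 1]
LT      -> [0]
POP     -> []
PUSH -6 -> [-6]
PUSH 12 -> [-6, 12]
SUB     -> [-18]
PUSH 32 -> [-18, 32]
MOD     -> [-18]
NEG     -> [18]

18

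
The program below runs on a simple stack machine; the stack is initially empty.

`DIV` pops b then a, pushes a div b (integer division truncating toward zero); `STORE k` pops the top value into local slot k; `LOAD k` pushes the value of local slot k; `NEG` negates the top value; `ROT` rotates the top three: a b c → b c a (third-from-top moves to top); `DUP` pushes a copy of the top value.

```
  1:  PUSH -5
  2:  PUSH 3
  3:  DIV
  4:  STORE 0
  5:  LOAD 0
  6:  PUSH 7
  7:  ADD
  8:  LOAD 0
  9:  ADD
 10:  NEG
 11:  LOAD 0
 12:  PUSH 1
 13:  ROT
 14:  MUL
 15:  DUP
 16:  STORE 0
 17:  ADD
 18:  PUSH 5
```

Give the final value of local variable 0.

-5

PUSH -5 : -5
PUSH 3  : -5 3
DIV     : -1
STORE 0 : (empty)
LOAD 0  : -1
PUSH 7  : -1 7
ADD     : 6
LOAD 0  : 6 -1
ADD     : 5
NEG     : -5
LOAD 0  : -5 -1
PUSH 1  : -5 -1 1
ROT     : -1 1 -5
MUL     : -1 -5
DUP     : -1 -5 -5
STORE 0 : -1 -5
ADD     : -6
PUSH 5  : -6 5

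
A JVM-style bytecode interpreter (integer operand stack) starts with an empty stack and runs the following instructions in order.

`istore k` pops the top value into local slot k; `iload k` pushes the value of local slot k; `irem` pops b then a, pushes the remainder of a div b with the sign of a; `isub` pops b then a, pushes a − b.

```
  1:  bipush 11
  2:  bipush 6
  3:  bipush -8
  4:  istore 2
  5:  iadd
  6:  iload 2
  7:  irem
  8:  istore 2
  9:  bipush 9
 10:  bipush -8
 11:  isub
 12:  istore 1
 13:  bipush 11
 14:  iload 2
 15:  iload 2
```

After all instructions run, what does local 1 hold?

bipush 11 -> 11
bipush 6  -> 11 6
bipush -8 -> 11 6 -8
istore 2  -> 11 6
iadd      -> 17
iload 2   -> 17 -8
irem      -> 1
istore 2  -> (empty)
bipush 9  -> 9
bipush -8 -> 9 -8
isub      -> 17
istore 1  -> (empty)
bipush 11 -> 11
iload 2   -> 11 1
iload 2   -> 11 1 1

17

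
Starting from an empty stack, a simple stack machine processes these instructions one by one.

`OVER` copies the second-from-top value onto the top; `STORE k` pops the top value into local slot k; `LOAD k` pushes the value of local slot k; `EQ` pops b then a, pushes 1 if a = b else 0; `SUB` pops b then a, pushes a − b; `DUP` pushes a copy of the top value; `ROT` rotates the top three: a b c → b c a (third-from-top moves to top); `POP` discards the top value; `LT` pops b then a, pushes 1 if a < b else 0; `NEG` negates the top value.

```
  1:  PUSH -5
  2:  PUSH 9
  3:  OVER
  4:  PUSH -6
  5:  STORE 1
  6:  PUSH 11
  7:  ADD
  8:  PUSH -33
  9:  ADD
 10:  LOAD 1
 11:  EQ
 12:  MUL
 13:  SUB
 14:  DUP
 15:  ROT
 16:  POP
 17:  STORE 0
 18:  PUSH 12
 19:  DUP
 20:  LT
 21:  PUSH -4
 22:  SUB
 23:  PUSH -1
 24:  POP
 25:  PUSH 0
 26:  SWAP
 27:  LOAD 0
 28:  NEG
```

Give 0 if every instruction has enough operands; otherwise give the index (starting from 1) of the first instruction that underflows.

15

PUSH -5   [-5]
PUSH 9    [-5, 9]
OVER      [-5, 9, -5]
PUSH -6   [-5, 9, -5, -6]
STORE 1   [-5, 9, -5]
PUSH 11   [-5, 9, -5, 11]
ADD       [-5, 9, 6]
PUSH -33  [-5, 9, 6, -33]
ADD       [-5, 9, -27]
LOAD 1    [-5, 9, -27, -6]
EQ        [-5, 9, 0]
MUL       [-5, 0]
SUB       [-5]
DUP       [-5, -5]
ROT  — needs 3 operands, stack has 2 → underflow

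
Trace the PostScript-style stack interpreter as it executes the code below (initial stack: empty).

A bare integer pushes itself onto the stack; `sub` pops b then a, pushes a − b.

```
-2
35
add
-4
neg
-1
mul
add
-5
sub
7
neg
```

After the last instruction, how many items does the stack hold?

-2  : [-2]
35  : [-2, 35]
add : [33]
-4  : [33, -4]
neg : [33, 4]
-1  : [33, 4, -1]
mul : [33, -4]
add : [29]
-5  : [29, -5]
sub : [34]
7   : [34, 7]
neg : [34, -7]

2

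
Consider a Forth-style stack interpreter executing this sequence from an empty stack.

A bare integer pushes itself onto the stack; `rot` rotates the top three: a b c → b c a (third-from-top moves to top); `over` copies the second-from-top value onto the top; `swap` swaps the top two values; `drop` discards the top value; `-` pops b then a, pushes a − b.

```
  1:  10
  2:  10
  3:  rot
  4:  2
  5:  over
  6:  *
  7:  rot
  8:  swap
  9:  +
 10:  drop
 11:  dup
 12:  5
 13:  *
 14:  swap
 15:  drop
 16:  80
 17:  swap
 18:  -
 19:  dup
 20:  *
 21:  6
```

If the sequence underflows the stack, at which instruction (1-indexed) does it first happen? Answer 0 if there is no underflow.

3

10 → 10
10 → 10 10
rot  — needs 3 operands, stack has 2 → underflow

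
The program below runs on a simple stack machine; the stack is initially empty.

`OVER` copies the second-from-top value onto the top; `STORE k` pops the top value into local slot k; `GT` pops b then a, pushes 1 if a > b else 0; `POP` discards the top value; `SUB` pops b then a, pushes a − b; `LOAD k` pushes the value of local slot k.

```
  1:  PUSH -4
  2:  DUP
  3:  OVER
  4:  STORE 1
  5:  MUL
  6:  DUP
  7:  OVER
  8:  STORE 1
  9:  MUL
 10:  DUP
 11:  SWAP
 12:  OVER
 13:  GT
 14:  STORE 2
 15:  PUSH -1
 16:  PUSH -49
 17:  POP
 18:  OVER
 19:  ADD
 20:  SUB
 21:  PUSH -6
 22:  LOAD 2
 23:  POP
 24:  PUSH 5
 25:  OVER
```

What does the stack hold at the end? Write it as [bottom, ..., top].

[1, -6, 5, -6]

PUSH -4  -> [-4]
DUP      -> [-4, -4]
OVER     -> [-4, -4, -4]
STORE 1  -> [-4, -4]
MUL      -> [16]
DUP      -> [16, 16]
OVER     -> [16, 16, 16]
STORE 1  -> [16, 16]
MUL      -> [256]
DUP      -> [256, 256]
SWAP     -> [256, 256]
OVER     -> [256, 256, 256]
GT       -> [256, 0]
STORE 2  -> [256]
PUSH -1  -> [256, -1]
PUSH -49 -> [256, -1, -49]
POP      -> [256, -1]
OVER     -> [256, -1, 256]
ADD      -> [256, 255]
SUB      -> [1]
PUSH -6  -> [1, -6]
LOAD 2   -> [1, -6, 0]
POP      -> [1, -6]
PUSH 5   -> [1, -6, 5]
OVER     -> [1, -6, 5, -6]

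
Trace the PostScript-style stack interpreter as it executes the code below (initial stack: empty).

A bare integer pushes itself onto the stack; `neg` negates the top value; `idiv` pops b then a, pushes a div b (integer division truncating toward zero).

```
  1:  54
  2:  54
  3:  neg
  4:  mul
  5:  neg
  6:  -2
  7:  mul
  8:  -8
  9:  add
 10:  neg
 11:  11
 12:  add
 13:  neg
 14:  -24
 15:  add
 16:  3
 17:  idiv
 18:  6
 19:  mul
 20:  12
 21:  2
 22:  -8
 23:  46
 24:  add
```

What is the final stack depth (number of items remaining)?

4

54   : 54
54   : 54 54
neg  : 54 -54
mul  : -2916
neg  : 2916
-2   : 2916 -2
mul  : -5832
-8   : -5832 -8
add  : -5840
neg  : 5840
11   : 5840 11
add  : 5851
neg  : -5851
-24  : -5851 -24
add  : -5875
3    : -5875 3
idiv : -1958
6    : -1958 6
mul  : -11748
12   : -11748 12
2    : -11748 12 2
-8   : -11748 12 2 -8
46   : -11748 12 2 -8 46
add  : -11748 12 2 38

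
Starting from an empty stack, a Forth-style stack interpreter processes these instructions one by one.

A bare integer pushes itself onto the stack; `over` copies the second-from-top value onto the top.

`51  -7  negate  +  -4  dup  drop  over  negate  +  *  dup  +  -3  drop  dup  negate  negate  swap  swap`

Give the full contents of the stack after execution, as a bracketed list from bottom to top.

51     → [51]
-7     → [51, -7]
negate → [51, 7]
+      → [58]
-4     → [58, -4]
dup    → [58, -4, -4]
drop   → [58, -4]
over   → [58, -4, 58]
negate → [58, -4, -58]
+      → [58, -62]
*      → [-3596]
dup    → [-3596, -3596]
+      → [-7192]
-3     → [-7192, -3]
drop   → [-7192]
dup    → [-7192, -7192]
negate → [-7192, 7192]
negate → [-7192, -7192]
swap   → [-7192, -7192]
swap   → [-7192, -7192]

[-7192, -7192]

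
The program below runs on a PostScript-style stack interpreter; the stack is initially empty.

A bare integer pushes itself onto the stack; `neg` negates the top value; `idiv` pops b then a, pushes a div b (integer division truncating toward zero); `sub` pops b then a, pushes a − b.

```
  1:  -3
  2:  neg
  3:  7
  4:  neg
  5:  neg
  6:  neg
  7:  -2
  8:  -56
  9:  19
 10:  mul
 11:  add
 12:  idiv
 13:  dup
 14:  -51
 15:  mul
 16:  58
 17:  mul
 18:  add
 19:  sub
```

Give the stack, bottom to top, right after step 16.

-3   -> -3
neg  -> 3
7    -> 3 7
neg  -> 3 -7
neg  -> 3 7
neg  -> 3 -7
-2   -> 3 -7 -2
-56  -> 3 -7 -2 -56
19   -> 3 -7 -2 -56 19
mul  -> 3 -7 -2 -1064
add  -> 3 -7 -1066
idiv -> 3 0
dup  -> 3 0 0
-51  -> 3 0 0 -51
mul  -> 3 0 0
58   -> 3 0 0 58

[3, 0, 0, 58]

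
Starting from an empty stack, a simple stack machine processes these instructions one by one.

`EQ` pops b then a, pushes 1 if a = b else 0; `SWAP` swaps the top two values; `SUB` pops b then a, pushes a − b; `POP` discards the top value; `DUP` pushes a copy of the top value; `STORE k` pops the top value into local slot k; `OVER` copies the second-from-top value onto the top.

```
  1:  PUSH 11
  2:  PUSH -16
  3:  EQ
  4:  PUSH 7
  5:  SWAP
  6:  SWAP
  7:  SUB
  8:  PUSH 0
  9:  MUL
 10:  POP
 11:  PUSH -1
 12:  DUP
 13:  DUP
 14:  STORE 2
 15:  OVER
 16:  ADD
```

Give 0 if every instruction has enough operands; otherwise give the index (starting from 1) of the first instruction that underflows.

0

PUSH 11   11
PUSH -16  11 -16
EQ        0
PUSH 7    0 7
SWAP      7 0
SWAP      0 7
SUB       -7
PUSH 0    -7 0
MUL       0
POP       (empty)
PUSH -1   -1
DUP       -1 -1
DUP       -1 -1 -1
STORE 2   -1 -1
OVER      -1 -1 -1
ADD       -1 -2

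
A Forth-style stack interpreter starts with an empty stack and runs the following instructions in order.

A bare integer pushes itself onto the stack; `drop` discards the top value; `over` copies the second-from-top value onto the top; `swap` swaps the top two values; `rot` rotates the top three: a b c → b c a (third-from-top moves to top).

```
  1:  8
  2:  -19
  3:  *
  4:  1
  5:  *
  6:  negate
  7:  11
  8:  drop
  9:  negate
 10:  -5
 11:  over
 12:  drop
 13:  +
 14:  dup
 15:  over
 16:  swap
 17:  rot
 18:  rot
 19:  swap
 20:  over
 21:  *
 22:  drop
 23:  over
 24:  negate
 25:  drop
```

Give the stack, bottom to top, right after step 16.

[-157, -157, -157]

8      → 8
-19    → 8 -19
*      → -152
1      → -152 1
*      → -152
negate → 152
11     → 152 11
drop   → 152
negate → -152
-5     → -152 -5
over   → -152 -5 -152
drop   → -152 -5
+      → -157
dup    → -157 -157
over   → -157 -157 -157
swap   → -157 -157 -157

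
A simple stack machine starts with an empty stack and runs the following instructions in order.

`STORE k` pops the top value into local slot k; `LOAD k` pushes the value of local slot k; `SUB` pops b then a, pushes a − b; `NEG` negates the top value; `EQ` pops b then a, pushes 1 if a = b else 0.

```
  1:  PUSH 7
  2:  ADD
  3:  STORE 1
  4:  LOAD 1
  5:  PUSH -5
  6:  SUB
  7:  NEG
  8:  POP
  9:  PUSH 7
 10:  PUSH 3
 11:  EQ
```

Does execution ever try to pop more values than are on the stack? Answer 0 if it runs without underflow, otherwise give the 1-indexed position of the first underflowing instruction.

2

PUSH 7 → [7]
ADD  — needs 2 operands, stack has 1 → underflow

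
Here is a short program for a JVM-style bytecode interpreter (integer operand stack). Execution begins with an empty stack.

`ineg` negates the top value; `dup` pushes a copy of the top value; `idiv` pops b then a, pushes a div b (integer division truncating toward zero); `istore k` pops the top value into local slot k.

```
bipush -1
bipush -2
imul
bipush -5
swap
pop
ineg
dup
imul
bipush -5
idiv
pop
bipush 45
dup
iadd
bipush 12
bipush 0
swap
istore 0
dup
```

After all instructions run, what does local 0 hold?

bipush -1 : -1
bipush -2 : -1 -2
imul      : 2
bipush -5 : 2 -5
swap      : -5 2
pop       : -5
ineg      : 5
dup       : 5 5
imul      : 25
bipush -5 : 25 -5
idiv      : -5
pop       : (empty)
bipush 45 : 45
dup       : 45 45
iadd      : 90
bipush 12 : 90 12
bipush 0  : 90 12 0
swap      : 90 0 12
istore 0  : 90 0
dup       : 90 0 0

12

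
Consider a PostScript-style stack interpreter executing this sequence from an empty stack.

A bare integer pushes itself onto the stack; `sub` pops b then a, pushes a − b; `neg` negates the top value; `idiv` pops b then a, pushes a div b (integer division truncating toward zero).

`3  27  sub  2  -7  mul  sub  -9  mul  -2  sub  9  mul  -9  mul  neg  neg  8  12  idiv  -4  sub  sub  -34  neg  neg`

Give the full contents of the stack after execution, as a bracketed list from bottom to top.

[-7456, -34]

3     3
27    3 27
sub   -24
2     -24 2
-7    -24 2 -7
mul   -24 -14
sub   -10
-9    -10 -9
mul   90
-2    90 -2
sub   92
9     92 9
mul   828
-9    828 -9
mul   -7452
neg   7452
neg   -7452
8     -7452 8
12    -7452 8 12
idiv  -7452 0
-4    -7452 0 -4
sub   -7452 4
sub   -7456
-34   -7456 -34
neg   -7456 34
neg   -7456 -34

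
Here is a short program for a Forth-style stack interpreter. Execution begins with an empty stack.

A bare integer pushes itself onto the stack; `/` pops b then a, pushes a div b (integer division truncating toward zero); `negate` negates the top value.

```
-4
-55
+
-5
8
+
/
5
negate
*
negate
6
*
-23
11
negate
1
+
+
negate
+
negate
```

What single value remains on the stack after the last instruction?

537

-4     -> [-4]
-55    -> [-4, -55]
+      -> [-59]
-5     -> [-59, -5]
8      -> [-59, -5, 8]
+      -> [-59, 3]
/      -> [-19]
5      -> [-19, 5]
negate -> [-19, -5]
*      -> [95]
negate -> [-95]
6      -> [-95, 6]
*      -> [-570]
-23    -> [-570, -23]
11     -> [-570, -23, 11]
negate -> [-570, -23, -11]
1      -> [-570, -23, -11, 1]
+      -> [-570, -23, -10]
+      -> [-570, -33]
negate -> [-570, 33]
+      -> [-537]
negate -> [537]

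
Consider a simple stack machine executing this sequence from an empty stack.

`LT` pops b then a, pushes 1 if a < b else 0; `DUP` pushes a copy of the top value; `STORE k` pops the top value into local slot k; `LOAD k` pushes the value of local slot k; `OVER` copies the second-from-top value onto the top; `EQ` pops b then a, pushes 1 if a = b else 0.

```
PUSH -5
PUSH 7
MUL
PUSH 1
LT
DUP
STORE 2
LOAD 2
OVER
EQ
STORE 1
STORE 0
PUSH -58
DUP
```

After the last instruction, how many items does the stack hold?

2

PUSH -5   -5
PUSH 7    -5 7
MUL       -35
PUSH 1    -35 1
LT        1
DUP       1 1
STORE 2   1
LOAD 2    1 1
OVER      1 1 1
EQ        1 1
STORE 1   1
STORE 0   (empty)
PUSH -58  -58
DUP       -58 -58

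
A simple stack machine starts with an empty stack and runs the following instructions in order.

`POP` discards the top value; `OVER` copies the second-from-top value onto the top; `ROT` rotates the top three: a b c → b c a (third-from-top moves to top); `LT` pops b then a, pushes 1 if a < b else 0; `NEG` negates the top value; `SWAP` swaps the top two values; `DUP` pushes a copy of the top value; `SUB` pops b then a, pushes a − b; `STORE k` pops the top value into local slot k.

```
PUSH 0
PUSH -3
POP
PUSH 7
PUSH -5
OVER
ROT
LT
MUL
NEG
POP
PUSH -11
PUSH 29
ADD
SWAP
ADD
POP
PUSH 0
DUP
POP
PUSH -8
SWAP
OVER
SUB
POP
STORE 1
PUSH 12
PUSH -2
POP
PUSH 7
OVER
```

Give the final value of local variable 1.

-8

PUSH 0    0
PUSH -3   0 -3
POP       0
PUSH 7    0 7
PUSH -5   0 7 -5
OVER      0 7 -5 7
ROT       0 -5 7 7
LT        0 -5 0
MUL       0 0
NEG       0 0
POP       0
PUSH -11  0 -11
PUSH 29   0 -11 29
ADD       0 18
SWAP      18 0
ADD       18
POP       (empty)
PUSH 0    0
DUP       0 0
POP       0
PUSH -8   0 -8
SWAP      -8 0
OVER      -8 0 -8
SUB       -8 8
POP       -8
STORE 1   (empty)
PUSH 12   12
PUSH -2   12 -2
POP       12
PUSH 7    12 7
OVER      12 7 12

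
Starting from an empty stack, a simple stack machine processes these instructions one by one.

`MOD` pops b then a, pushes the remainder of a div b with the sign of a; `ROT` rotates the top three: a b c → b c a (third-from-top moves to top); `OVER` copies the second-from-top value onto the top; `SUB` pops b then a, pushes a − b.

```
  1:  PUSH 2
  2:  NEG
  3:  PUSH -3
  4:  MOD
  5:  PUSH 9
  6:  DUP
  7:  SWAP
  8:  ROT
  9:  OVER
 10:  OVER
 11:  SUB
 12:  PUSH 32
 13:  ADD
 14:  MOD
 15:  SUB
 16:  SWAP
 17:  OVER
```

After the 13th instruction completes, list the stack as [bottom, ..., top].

[9, 9, -2, 43]

PUSH 2   2
NEG      -2
PUSH -3  -2 -3
MOD      -2
PUSH 9   -2 9
DUP      -2 9 9
SWAP     -2 9 9
ROT      9 9 -2
OVER     9 9 -2 9
OVER     9 9 -2 9 -2
SUB      9 9 -2 11
PUSH 32  9 9 -2 11 32
ADD      9 9 -2 43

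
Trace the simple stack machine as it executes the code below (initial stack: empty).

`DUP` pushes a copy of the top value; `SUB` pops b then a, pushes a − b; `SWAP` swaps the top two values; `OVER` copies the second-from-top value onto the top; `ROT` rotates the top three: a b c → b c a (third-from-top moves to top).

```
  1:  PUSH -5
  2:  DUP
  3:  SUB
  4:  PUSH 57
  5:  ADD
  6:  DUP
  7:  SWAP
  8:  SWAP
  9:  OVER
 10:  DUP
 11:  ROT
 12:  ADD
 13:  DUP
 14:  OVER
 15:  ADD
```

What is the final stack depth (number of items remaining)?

4

PUSH -5 → [-5]
DUP     → [-5, -5]
SUB     → [0]
PUSH 57 → [0, 57]
ADD     → [57]
DUP     → [57, 57]
SWAP    → [57, 57]
SWAP    → [57, 57]
OVER    → [57, 57, 57]
DUP     → [57, 57, 57, 57]
ROT     → [57, 57, 57, 57]
ADD     → [57, 57, 114]
DUP     → [57, 57, 114, 114]
OVER    → [57, 57, 114, 114, 114]
ADD     → [57, 57, 114, 228]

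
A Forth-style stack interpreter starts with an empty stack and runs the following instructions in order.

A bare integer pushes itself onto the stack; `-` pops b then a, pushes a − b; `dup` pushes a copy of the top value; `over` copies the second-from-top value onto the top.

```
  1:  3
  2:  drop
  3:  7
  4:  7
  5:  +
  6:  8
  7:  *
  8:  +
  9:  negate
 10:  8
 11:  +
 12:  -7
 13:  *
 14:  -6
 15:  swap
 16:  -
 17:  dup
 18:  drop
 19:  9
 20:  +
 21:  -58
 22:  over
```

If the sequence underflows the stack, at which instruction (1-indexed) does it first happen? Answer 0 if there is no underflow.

8

3    : 3
drop : (empty)
7    : 7
7    : 7 7
+    : 14
8    : 14 8
*    : 112
+  — needs 2 operands, stack has 1 → underflow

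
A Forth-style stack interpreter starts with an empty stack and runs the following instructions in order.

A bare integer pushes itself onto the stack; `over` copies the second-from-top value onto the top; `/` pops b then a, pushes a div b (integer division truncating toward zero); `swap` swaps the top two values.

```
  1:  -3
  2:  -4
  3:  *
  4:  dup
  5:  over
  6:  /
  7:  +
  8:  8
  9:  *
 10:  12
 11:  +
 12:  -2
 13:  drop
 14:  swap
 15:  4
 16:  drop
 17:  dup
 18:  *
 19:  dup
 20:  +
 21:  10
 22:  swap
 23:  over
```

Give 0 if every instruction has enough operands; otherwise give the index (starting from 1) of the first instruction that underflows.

14

-3   : [-3]
-4   : [-3, -4]
*    : [12]
dup  : [12, 12]
over : [12, 12, 12]
/    : [12, 1]
+    : [13]
8    : [13, 8]
*    : [104]
12   : [104, 12]
+    : [116]
-2   : [116, -2]
drop : [116]
swap  — needs 2 operands, stack has 1 → underflow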